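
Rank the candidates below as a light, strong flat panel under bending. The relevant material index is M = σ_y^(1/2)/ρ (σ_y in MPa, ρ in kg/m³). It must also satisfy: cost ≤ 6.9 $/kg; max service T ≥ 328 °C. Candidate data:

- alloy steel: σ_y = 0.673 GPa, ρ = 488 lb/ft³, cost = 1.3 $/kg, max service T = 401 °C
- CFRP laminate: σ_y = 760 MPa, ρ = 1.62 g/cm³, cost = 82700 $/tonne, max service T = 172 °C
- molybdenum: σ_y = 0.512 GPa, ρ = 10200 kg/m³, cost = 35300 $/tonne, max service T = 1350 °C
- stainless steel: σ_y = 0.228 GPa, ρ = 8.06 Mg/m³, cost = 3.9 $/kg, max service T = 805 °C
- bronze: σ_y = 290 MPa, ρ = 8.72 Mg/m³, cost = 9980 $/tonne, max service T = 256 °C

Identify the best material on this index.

alloy steel

Screen on constraints: cost ≤ 6.9 $/kg; max service T ≥ 328 °C. Survivors: alloy steel, stainless steel.
Convert each candidate to consistent units, then evaluate M:
  alloy steel: σ_y = 673.0 MPa, ρ = 7817 kg/m³
  stainless steel: σ_y = 228.0 MPa, ρ = 8060 kg/m³
  alloy steel: M = 3.32×10⁻³
  stainless steel: M = 1.87×10⁻³
Alloy steel has the largest M.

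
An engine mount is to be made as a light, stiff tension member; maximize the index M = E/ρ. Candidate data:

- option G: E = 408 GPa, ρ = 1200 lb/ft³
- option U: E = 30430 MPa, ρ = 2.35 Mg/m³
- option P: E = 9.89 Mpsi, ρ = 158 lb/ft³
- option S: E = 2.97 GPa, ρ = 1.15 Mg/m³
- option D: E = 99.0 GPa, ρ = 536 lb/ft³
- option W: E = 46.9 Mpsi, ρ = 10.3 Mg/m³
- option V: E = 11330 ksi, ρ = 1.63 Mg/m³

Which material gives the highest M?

option V

Putting every candidate on a common basis:
  option G: E = 408.0 GPa, ρ = 19220 kg/m³
  option U: E = 30.43 GPa, ρ = 2350 kg/m³
  option P: E = 68.19 GPa, ρ = 2531 kg/m³
  option S: E = 2.970 GPa, ρ = 1150 kg/m³
  option D: E = 99.00 GPa, ρ = 8586 kg/m³
  option W: E = 323.4 GPa, ρ = 10300 kg/m³
  option V: E = 78.12 GPa, ρ = 1630 kg/m³
  option V: M = 47.9 MN·m/kg
  option W: M = 31.4 MN·m/kg
  option P: M = 26.9 MN·m/kg
  option G: M = 21.2 MN·m/kg
  option U: M = 12.9 MN·m/kg
  option D: M = 11.5 MN·m/kg
  option S: M = 2.58 MN·m/kg
Option V has the largest M.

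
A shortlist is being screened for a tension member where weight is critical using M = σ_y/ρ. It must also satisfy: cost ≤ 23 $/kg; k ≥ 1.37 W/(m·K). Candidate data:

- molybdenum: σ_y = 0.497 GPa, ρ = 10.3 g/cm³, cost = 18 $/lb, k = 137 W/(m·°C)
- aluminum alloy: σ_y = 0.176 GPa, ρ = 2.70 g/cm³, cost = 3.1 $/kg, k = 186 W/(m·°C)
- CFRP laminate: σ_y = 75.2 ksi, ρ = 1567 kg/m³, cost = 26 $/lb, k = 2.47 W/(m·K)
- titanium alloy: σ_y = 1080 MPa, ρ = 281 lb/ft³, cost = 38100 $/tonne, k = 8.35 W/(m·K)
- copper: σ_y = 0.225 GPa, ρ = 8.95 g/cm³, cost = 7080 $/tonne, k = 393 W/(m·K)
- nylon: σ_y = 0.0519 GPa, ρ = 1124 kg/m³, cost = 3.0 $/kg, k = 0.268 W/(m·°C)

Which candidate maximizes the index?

Screen on constraints: cost ≤ 23 $/kg; k ≥ 1.37 W/(m·K). Survivors: aluminum alloy, copper.
After converting to SI:
  aluminum alloy: σ_y = 176.0 MPa, ρ = 2700 kg/m³
  copper: σ_y = 225.0 MPa, ρ = 8950 kg/m³
  aluminum alloy: M = 65.2 kN·m/kg
  copper: M = 25.1 kN·m/kg
Highest index: aluminum alloy.

aluminum alloy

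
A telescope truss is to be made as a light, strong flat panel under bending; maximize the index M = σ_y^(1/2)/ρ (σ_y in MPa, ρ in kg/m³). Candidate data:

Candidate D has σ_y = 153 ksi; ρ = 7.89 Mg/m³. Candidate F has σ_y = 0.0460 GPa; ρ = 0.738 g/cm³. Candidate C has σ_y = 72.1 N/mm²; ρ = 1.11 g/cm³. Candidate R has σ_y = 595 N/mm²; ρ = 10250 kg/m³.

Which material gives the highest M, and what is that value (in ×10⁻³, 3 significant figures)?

In SI units:
  candidate D: σ_y = 1055 MPa, ρ = 7890 kg/m³
  candidate F: σ_y = 46.00 MPa, ρ = 738.0 kg/m³
  candidate C: σ_y = 72.10 MPa, ρ = 1110 kg/m³
  candidate R: σ_y = 595.0 MPa, ρ = 10250 kg/m³
  candidate F: M = 9.19×10⁻³
  candidate C: M = 7.65×10⁻³
  candidate D: M = 4.12×10⁻³
  candidate R: M = 2.38×10⁻³
Candidate F ranks first.

candidate F, M = 9.19×10⁻³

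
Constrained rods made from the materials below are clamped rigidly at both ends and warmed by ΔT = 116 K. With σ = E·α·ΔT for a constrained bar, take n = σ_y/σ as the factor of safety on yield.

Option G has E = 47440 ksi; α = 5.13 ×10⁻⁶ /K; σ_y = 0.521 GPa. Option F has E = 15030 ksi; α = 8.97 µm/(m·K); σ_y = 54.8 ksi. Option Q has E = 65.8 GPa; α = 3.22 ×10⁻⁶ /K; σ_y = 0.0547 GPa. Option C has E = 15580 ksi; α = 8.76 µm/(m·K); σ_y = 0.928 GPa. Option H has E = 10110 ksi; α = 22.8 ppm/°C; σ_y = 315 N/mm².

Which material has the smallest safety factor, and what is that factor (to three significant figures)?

Converting E to GPa, α to ×10⁻⁶/K, σ_y to MPa, then σ and n for each:
  option G: E = 327.1, α = 5.13, σ_y = 521.0 → σ = 195 MPa, n = 2.68
  option F: E = 103.6, α = 8.97, σ_y = 377.8 → σ = 108 MPa, n = 3.50
  option Q: E = 65.80, α = 3.22, σ_y = 54.70 → σ = 24.6 MPa, n = 2.23
  option C: E = 107.4, α = 8.76, σ_y = 928.0 → σ = 109 MPa, n = 8.50
  option H: E = 69.71, α = 22.8, σ_y = 315.0 → σ = 184 MPa, n = 1.71
Smallest n: option H with n = 1.71.

option H, n = 1.71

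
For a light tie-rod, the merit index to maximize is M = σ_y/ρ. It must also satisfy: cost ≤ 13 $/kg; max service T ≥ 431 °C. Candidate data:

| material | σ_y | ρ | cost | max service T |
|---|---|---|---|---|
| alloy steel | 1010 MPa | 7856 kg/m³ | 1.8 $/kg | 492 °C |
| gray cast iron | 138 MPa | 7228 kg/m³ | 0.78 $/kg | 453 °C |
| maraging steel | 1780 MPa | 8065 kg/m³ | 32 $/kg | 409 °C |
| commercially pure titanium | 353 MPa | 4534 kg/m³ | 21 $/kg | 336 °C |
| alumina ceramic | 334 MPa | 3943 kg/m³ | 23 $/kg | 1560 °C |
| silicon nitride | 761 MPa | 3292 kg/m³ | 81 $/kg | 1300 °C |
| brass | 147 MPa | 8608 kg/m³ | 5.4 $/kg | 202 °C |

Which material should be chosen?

alloy steel

Screen on constraints: cost ≤ 13 $/kg; max service T ≥ 431 °C. Survivors: alloy steel, gray cast iron.
Evaluate M for each candidate:
  alloy steel: M = 129 kN·m/kg
  gray cast iron: M = 19.1 kN·m/kg
The maximum is for alloy steel.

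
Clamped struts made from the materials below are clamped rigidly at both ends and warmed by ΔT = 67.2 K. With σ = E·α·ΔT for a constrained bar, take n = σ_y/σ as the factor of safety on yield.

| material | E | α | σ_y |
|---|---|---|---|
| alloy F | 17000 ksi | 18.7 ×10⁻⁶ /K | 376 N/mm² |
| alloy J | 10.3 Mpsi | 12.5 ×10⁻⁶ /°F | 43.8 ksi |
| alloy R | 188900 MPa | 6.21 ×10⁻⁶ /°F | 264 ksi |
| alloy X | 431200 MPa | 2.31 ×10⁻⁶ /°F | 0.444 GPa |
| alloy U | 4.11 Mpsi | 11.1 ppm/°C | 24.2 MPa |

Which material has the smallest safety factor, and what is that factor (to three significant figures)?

alloy U, n = 1.14

Converting E to GPa, α to ×10⁻⁶/K, σ_y to MPa, then σ and n for each:
  alloy F: E = 117.2, α = 18.7, σ_y = 376.0 → σ = 147 MPa, n = 2.55
  alloy J: E = 71.02, α = 22.5, σ_y = 302.0 → σ = 107 MPa, n = 2.81
  alloy R: E = 188.9, α = 11.2, σ_y = 1820 → σ = 142 MPa, n = 12.8
  alloy X: E = 431.2, α = 4.16, σ_y = 444.0 → σ = 120 MPa, n = 3.69
  alloy U: E = 28.34, α = 11.1, σ_y = 24.20 → σ = 21.1 MPa, n = 1.14
Alloy U has the lowest safety factor, n = 1.14.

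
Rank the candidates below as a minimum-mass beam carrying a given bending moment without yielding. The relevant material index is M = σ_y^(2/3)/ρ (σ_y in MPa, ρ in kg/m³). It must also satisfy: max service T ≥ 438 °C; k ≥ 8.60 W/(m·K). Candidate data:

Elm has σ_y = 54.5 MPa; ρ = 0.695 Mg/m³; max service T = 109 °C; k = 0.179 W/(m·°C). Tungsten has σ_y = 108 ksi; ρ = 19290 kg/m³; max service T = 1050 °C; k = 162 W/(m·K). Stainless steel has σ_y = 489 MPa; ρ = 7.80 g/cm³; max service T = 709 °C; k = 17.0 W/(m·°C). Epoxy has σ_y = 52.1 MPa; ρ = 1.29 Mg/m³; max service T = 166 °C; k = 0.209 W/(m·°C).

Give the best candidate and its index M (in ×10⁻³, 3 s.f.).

Screen on constraints: max service T ≥ 438 °C; k ≥ 8.60 W/(m·K). Survivors: tungsten, stainless steel.
Putting every candidate on a common basis:
  tungsten: σ_y = 744.6 MPa, ρ = 19290 kg/m³
  stainless steel: σ_y = 489.0 MPa, ρ = 7800 kg/m³
  stainless steel: M = 7.96×10⁻³
  tungsten: M = 4.26×10⁻³
Highest index: stainless steel.

stainless steel, M = 7.96×10⁻³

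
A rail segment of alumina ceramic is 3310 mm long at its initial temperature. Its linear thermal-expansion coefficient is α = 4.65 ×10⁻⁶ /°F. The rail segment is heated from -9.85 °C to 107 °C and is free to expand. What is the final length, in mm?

3313.2 mm

Convert α: 4.65×10⁻⁶/°F × (9/5) = 8.37×10⁻⁶/K.
ΔT = 107 − (-9.85) = 116.8 K.
ΔL = α·L₀·ΔT = 8.37×10⁻⁶ × 3310 mm × 116.8 K = 3.24 mm.
L = L₀ + ΔL = 3310 + 3.24 = 3313.2 mm.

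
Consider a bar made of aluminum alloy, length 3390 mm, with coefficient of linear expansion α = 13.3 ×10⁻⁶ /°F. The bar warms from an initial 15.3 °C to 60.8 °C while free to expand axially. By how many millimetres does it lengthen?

3.69 mm

Convert α: 13.3×10⁻⁶/°F × (9/5) = 23.9×10⁻⁶/K.
ΔT = 60.8 − 15.3 = 45.50 K.
ΔL = α·L₀·ΔT = 23.9×10⁻⁶ × 3390 mm × 45.50 K = 3.69 mm.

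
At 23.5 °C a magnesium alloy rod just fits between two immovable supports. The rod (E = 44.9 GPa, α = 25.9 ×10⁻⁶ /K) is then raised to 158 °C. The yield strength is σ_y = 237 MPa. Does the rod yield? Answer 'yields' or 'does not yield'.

does not yield

ΔT = 134.5 K. Constrained thermal stress σ = E·α·ΔT = 44.90×10³ MPa × 25.9×10⁻⁶ × 134.5 = 156 MPa (compressive).
Compare to σ_y = 237 MPa: σ < σ_y, so it does not yield.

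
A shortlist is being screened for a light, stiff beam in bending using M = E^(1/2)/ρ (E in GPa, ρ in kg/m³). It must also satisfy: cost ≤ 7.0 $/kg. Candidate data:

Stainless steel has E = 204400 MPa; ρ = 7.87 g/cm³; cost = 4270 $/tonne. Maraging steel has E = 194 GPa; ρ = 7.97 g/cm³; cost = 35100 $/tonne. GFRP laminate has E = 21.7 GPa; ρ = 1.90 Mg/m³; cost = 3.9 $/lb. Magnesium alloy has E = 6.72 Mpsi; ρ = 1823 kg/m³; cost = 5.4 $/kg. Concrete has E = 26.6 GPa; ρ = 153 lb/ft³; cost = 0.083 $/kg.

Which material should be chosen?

Screen on constraints: cost ≤ 7.0 $/kg. Survivors: stainless steel, magnesium alloy, concrete.
In SI units:
  stainless steel: E = 204.4 GPa, ρ = 7870 kg/m³
  magnesium alloy: E = 46.33 GPa, ρ = 1823 kg/m³
  concrete: E = 26.60 GPa, ρ = 2451 kg/m³
  magnesium alloy: M = 3.73×10⁻³
  concrete: M = 2.10×10⁻³
  stainless steel: M = 1.82×10⁻³
Magnesium alloy ranks first.

magnesium alloy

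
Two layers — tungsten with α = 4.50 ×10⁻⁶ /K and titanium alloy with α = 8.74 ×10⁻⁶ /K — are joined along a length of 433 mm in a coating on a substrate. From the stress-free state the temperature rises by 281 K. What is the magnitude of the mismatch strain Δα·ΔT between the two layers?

Δα = |4.50 − 8.74|×10⁻⁶/K = 4.24×10⁻⁶/K.
Mismatch strain = Δα·ΔT = 4.24×10⁻⁶ × 281.0 = 1.19×10⁻³.

1.19×10⁻³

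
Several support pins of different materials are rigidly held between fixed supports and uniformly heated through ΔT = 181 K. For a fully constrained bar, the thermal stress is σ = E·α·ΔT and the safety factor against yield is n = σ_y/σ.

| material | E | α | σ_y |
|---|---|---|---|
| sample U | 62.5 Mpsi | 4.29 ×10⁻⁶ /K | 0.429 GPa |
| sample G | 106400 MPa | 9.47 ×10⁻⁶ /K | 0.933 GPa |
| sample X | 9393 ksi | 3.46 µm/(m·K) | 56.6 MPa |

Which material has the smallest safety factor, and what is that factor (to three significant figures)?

sample U, n = 1.28

Converting E to GPa, α to ×10⁻⁶/K, σ_y to MPa, then σ and n for each:
  sample U: E = 430.9, α = 4.29, σ_y = 429.0 → σ = 335 MPa, n = 1.28
  sample G: E = 106.4, α = 9.47, σ_y = 933.0 → σ = 182 MPa, n = 5.12
  sample X: E = 64.76, α = 3.46, σ_y = 56.60 → σ = 40.6 MPa, n = 1.40
Sample U has the lowest safety factor, n = 1.28.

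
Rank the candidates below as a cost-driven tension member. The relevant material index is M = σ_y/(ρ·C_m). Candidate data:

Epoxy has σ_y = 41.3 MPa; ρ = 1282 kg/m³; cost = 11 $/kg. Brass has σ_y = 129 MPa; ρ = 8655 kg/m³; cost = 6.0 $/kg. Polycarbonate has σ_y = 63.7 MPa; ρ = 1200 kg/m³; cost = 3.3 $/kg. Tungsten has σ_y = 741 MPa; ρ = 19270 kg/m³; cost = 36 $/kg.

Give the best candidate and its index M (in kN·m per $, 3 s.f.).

Computing M directly (units already consistent):
  polycarbonate: M = 16.1 kN·m per $
  epoxy: M = 2.93 kN·m per $
  brass: M = 2.48 kN·m per $
  tungsten: M = 1.07 kN·m per $
Polycarbonate ranks first.

polycarbonate, M = 16.1 kN·m per $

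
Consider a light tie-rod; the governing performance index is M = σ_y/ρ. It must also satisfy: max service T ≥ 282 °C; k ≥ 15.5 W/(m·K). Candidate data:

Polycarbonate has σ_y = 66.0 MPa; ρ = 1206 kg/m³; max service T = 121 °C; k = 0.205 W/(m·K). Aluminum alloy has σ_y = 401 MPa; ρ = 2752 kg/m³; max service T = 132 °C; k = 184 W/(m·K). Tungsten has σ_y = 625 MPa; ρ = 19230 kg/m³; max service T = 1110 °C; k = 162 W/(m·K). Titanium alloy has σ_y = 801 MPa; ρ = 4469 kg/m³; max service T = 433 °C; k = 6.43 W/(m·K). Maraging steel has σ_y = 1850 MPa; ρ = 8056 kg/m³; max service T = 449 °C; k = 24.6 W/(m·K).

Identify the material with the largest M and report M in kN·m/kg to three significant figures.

Screen on constraints: max service T ≥ 282 °C; k ≥ 15.5 W/(m·K). Survivors: tungsten, maraging steel.
Computing M directly (units already consistent):
  maraging steel: M = 230 kN·m/kg
  tungsten: M = 32.5 kN·m/kg
Highest index: maraging steel.

maraging steel, M = 230 kN·m/kg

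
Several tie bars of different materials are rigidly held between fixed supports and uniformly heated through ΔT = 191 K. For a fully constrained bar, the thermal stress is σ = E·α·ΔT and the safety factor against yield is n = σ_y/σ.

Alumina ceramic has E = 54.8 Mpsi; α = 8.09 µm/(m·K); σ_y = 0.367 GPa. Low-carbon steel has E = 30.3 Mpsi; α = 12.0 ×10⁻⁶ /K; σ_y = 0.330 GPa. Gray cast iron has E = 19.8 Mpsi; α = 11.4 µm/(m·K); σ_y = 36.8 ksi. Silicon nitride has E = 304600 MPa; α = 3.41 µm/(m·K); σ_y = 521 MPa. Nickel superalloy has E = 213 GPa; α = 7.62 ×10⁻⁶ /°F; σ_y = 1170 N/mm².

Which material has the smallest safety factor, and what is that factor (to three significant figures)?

Per material, after unit conversion:
  alumina ceramic: E = 377.8, α = 8.09, σ_y = 367.0 → σ = 584 MPa, n = 0.629
  low-carbon steel: E = 208.9, α = 12.0, σ_y = 330.0 → σ = 479 MPa, n = 0.689
  gray cast iron: E = 136.5, α = 11.4, σ_y = 253.7 → σ = 297 MPa, n = 0.854
  silicon nitride: E = 304.6, α = 3.41, σ_y = 521.0 → σ = 198 MPa, n = 2.63
  nickel superalloy: E = 213.0, α = 13.7, σ_y = 1170 → σ = 558 MPa, n = 2.10
Smallest n: alumina ceramic with n = 0.629.

alumina ceramic, n = 0.629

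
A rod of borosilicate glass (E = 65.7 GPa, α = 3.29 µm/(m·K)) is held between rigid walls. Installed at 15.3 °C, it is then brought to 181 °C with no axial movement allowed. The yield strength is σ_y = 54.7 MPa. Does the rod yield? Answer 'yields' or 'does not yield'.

ΔT = 165.7 K. Constrained thermal stress σ = E·α·ΔT = 65.70×10³ MPa × 3.29×10⁻⁶ × 165.7 = 35.8 MPa (compressive).
Compare to σ_y = 54.7 MPa: σ < σ_y, so it does not yield.

does not yield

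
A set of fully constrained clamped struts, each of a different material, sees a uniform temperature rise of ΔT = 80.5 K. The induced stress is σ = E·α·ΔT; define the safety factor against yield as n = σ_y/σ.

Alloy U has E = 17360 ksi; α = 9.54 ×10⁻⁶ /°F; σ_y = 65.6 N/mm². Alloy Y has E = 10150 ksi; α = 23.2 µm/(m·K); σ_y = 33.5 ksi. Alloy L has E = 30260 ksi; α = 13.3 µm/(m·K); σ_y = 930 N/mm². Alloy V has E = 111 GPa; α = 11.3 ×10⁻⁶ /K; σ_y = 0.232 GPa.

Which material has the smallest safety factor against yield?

Per material, after unit conversion:
  alloy U: E = 119.7, α = 17.2, σ_y = 65.60 → σ = 165 MPa, n = 0.396
  alloy Y: E = 69.98, α = 23.2, σ_y = 231.0 → σ = 131 MPa, n = 1.77
  alloy L: E = 208.6, α = 13.3, σ_y = 930.0 → σ = 223 MPa, n = 4.16
  alloy V: E = 111.0, α = 11.3, σ_y = 232.0 → σ = 101 MPa, n = 2.30
Alloy U has the lowest safety factor, n = 0.396.

alloy U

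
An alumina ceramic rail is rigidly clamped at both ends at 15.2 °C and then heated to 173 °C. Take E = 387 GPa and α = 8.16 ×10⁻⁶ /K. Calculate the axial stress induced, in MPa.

498 MPa

ΔT = 157.8 K. Constrained thermal stress σ = E·α·ΔT = 387.0×10³ MPa × 8.16×10⁻⁶ × 157.8 = 498 MPa (compressive).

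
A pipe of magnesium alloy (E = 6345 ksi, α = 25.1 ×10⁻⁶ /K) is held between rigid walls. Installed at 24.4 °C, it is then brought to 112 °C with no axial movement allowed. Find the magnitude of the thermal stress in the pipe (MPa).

E = 6345 ksi = 43.75 GPa.
ΔT = 87.60 K. Constrained thermal stress σ = E·α·ΔT = 43.75×10³ MPa × 25.1×10⁻⁶ × 87.60 = 96.2 MPa (compressive).

96.2 MPa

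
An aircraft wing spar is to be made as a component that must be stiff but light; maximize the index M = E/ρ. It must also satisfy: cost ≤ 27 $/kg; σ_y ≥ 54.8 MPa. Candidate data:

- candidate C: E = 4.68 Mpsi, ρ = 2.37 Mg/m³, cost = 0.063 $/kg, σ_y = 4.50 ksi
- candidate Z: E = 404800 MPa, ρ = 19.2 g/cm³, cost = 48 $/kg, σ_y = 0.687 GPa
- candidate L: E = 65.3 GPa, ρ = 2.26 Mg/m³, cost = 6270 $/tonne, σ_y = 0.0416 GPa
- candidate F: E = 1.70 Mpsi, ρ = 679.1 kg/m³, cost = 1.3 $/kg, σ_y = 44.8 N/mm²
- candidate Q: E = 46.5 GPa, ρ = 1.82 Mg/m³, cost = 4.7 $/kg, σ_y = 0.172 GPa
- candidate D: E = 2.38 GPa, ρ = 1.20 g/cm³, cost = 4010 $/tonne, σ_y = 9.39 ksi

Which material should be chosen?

candidate Q

Screen on constraints: cost ≤ 27 $/kg; σ_y ≥ 54.8 MPa. Survivors: candidate Q, candidate D.
After converting to SI:
  candidate Q: E = 46.50 GPa, ρ = 1820 kg/m³
  candidate D: E = 2.380 GPa, ρ = 1200 kg/m³
  candidate Q: M = 25.5 MN·m/kg
  candidate D: M = 1.98 MN·m/kg
The maximum is for candidate Q.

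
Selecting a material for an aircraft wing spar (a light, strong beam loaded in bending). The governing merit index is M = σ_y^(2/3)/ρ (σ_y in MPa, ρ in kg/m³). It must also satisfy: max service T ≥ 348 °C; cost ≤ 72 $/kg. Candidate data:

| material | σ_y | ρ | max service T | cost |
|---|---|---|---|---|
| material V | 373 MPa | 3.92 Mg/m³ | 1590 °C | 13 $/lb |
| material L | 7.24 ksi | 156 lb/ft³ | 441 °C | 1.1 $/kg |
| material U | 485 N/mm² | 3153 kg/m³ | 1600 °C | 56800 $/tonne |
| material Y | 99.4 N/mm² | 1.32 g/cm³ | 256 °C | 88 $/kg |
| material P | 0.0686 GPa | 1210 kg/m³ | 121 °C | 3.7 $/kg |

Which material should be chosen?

Screen on constraints: max service T ≥ 348 °C; cost ≤ 72 $/kg. Survivors: material V, material L, material U.
In SI units:
  material V: σ_y = 373.0 MPa, ρ = 3920 kg/m³
  material L: σ_y = 49.92 MPa, ρ = 2499 kg/m³
  material U: σ_y = 485.0 MPa, ρ = 3153 kg/m³
  material U: M = 19.6×10⁻³
  material V: M = 13.2×10⁻³
  material L: M = 5.43×10⁻³
Material U ranks first.

material U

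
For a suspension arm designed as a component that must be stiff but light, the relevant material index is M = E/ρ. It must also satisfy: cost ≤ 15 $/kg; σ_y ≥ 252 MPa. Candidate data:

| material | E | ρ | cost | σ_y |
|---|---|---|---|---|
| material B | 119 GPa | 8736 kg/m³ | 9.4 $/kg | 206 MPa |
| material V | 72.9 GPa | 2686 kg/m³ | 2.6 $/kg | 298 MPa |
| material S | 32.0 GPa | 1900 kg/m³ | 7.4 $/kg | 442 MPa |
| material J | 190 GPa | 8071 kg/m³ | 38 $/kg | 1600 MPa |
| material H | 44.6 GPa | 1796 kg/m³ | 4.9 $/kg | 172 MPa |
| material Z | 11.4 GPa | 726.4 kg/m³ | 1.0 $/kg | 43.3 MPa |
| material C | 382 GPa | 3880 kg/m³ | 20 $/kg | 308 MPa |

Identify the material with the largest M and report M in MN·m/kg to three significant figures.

Screen on constraints: cost ≤ 15 $/kg; σ_y ≥ 252 MPa. Survivors: material V, material S.
Evaluate M for each candidate:
  material V: M = 27.1 MN·m/kg
  material S: M = 16.8 MN·m/kg
The maximum is for material V.

material V, M = 27.1 MN·m/kg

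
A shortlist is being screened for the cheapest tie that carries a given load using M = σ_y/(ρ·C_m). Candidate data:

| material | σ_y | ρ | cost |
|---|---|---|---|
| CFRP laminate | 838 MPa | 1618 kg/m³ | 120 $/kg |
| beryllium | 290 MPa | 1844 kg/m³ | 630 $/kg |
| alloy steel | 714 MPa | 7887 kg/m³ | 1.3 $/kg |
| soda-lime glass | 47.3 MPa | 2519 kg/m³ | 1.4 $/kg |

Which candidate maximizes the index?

Per-candidate index values:
  alloy steel: M = 69.6 kN·m per $
  soda-lime glass: M = 13.4 kN·m per $
  CFRP laminate: M = 4.32 kN·m per $
  beryllium: M = 0.250 kN·m per $
The maximum is for alloy steel.

alloy steel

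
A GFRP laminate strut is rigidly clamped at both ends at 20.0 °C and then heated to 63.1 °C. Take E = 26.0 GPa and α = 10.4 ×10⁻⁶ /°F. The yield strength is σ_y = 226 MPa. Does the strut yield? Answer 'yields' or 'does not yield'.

does not yield

α = 10.4×10⁻⁶/°F × 9/5 = 18.7×10⁻⁶/K.
ΔT = 43.10 K. Constrained thermal stress σ = E·α·ΔT = 26.00×10³ MPa × 18.7×10⁻⁶ × 43.10 = 21.0 MPa (compressive).
Compare to σ_y = 226 MPa: σ < σ_y, so it does not yield.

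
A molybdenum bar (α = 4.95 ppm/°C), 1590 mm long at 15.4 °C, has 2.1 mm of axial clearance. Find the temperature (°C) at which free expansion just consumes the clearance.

α·L₀·ΔT = 2.1 mm ⇒ ΔT = 2.1 / (4.95×10⁻⁶ × 1590.0) = 266.8 K.
T = 15.4 + 266.8 = 282.2 °C.

282 °C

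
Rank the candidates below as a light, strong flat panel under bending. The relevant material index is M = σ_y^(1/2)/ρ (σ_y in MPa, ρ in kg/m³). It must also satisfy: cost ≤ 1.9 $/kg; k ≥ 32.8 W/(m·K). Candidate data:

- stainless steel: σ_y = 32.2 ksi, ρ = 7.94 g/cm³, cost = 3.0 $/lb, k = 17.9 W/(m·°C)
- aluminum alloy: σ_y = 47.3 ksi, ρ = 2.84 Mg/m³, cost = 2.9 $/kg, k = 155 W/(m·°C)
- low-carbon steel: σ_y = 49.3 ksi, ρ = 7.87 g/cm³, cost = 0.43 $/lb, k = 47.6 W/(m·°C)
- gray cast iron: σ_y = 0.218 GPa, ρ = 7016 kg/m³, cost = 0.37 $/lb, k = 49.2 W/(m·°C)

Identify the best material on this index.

Screen on constraints: cost ≤ 1.9 $/kg; k ≥ 32.8 W/(m·K). Survivors: low-carbon steel, gray cast iron.
Putting every candidate on a common basis:
  low-carbon steel: σ_y = 339.9 MPa, ρ = 7870 kg/m³
  gray cast iron: σ_y = 218.0 MPa, ρ = 7016 kg/m³
  low-carbon steel: M = 2.34×10⁻³
  gray cast iron: M = 2.10×10⁻³
Highest index: low-carbon steel.

low-carbon steel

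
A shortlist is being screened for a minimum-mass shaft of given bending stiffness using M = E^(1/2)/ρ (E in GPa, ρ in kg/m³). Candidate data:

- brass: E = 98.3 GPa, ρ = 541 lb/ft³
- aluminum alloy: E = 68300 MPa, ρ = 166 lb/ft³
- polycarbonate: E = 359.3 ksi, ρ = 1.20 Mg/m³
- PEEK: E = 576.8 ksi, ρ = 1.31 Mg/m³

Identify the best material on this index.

Convert each candidate to consistent units, then evaluate M:
  brass: E = 98.30 GPa, ρ = 8666 kg/m³
  aluminum alloy: E = 68.30 GPa, ρ = 2659 kg/m³
  polycarbonate: E = 2.477 GPa, ρ = 1200 kg/m³
  PEEK: E = 3.977 GPa, ρ = 1310 kg/m³
  aluminum alloy: M = 3.11×10⁻³
  PEEK: M = 1.52×10⁻³
  polycarbonate: M = 1.31×10⁻³
  brass: M = 1.14×10⁻³
Aluminum alloy ranks first.

aluminum alloy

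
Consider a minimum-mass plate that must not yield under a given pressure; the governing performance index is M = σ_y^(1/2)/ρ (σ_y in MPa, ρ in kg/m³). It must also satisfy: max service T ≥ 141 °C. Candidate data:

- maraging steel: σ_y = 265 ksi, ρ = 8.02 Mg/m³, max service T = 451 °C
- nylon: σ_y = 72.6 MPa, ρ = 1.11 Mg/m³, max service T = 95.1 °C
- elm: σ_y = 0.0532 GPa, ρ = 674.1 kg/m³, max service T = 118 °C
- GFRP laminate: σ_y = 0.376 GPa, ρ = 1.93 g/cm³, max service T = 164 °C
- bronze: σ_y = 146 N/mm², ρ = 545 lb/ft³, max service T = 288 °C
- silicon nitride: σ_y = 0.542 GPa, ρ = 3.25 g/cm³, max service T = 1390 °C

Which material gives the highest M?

GFRP laminate

Screen on constraints: max service T ≥ 141 °C. Survivors: maraging steel, GFRP laminate, bronze, silicon nitride.
Putting every candidate on a common basis:
  maraging steel: σ_y = 1827 MPa, ρ = 8020 kg/m³
  GFRP laminate: σ_y = 376.0 MPa, ρ = 1930 kg/m³
  bronze: σ_y = 146.0 MPa, ρ = 8730 kg/m³
  silicon nitride: σ_y = 542.0 MPa, ρ = 3250 kg/m³
  GFRP laminate: M = 10.0×10⁻³
  silicon nitride: M = 7.16×10⁻³
  maraging steel: M = 5.33×10⁻³
  bronze: M = 1.38×10⁻³
GFRP laminate has the largest M.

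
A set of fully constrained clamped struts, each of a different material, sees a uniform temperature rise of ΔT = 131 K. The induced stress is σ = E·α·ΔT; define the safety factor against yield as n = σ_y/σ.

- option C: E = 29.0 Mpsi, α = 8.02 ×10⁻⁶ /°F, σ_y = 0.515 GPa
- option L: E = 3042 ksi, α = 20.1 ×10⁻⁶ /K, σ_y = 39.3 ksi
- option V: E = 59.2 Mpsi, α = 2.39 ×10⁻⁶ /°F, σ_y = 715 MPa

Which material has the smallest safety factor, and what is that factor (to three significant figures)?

Per material, after unit conversion:
  option C: E = 199.9, α = 14.4, σ_y = 515.0 → σ = 378 MPa, n = 1.36
  option L: E = 20.97, α = 20.1, σ_y = 271.0 → σ = 55.2 MPa, n = 4.91
  option V: E = 408.2, α = 4.30, σ_y = 715.0 → σ = 230 MPa, n = 3.11
Smallest n: option C with n = 1.36.

option C, n = 1.36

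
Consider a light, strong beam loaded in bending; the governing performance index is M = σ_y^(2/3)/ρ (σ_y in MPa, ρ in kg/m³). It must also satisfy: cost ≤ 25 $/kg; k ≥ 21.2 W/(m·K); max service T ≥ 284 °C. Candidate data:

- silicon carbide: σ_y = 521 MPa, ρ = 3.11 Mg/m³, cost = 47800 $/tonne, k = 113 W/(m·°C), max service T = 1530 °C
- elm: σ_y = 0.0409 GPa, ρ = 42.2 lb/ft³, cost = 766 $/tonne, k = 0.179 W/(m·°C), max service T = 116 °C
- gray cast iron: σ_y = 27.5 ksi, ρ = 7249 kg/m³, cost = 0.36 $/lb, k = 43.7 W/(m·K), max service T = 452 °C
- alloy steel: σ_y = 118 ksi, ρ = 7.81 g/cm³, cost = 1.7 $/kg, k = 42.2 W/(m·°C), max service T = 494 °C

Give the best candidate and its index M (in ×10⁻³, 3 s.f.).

alloy steel, M = 11.2×10⁻³

Screen on constraints: cost ≤ 25 $/kg; k ≥ 21.2 W/(m·K); max service T ≥ 284 °C. Survivors: gray cast iron, alloy steel.
In SI units:
  gray cast iron: σ_y = 189.6 MPa, ρ = 7249 kg/m³
  alloy steel: σ_y = 813.6 MPa, ρ = 7810 kg/m³
  alloy steel: M = 11.2×10⁻³
  gray cast iron: M = 4.55×10⁻³
The maximum is for alloy steel.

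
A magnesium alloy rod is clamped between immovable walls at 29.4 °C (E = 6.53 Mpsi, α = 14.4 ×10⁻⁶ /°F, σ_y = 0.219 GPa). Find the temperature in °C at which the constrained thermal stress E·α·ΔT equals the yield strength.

217 °C

E = 6.53 Mpsi = 45.02 GPa.
α = 14.4×10⁻⁶/°F × 9/5 = 25.9×10⁻⁶/K.
σ_y = 0.219 GPa = 219.0 MPa.
E·α·ΔT = 219.0 MPa ⇒ ΔT = 219.0 / (45.02×10³ × 25.9×10⁻⁶) = 187.7 K.
T = 29.4 + 187.7 = 217.1 °C.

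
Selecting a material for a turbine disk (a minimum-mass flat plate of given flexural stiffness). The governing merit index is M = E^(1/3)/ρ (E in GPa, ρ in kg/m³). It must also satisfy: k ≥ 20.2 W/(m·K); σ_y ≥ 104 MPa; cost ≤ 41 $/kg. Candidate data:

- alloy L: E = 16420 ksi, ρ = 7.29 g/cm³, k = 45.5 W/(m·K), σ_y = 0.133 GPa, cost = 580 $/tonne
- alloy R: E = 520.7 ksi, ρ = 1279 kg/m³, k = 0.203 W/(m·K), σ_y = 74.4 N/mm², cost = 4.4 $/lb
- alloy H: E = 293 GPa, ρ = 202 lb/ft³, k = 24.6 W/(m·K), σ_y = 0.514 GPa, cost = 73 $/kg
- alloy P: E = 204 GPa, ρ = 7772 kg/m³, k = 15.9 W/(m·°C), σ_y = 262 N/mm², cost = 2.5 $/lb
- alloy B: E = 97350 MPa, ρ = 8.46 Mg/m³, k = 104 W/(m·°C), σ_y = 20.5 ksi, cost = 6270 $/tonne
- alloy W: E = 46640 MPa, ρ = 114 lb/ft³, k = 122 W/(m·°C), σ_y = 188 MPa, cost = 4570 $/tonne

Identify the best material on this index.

alloy W

Screen on constraints: k ≥ 20.2 W/(m·K); σ_y ≥ 104 MPa; cost ≤ 41 $/kg. Survivors: alloy L, alloy B, alloy W.
In SI units:
  alloy L: E = 113.2 GPa, ρ = 7290 kg/m³
  alloy B: E = 97.35 GPa, ρ = 8460 kg/m³
  alloy W: E = 46.64 GPa, ρ = 1826 kg/m³
  alloy W: M = 1.97×10⁻³
  alloy L: M = 0.664×10⁻³
  alloy B: M = 0.544×10⁻³
Alloy W ranks first.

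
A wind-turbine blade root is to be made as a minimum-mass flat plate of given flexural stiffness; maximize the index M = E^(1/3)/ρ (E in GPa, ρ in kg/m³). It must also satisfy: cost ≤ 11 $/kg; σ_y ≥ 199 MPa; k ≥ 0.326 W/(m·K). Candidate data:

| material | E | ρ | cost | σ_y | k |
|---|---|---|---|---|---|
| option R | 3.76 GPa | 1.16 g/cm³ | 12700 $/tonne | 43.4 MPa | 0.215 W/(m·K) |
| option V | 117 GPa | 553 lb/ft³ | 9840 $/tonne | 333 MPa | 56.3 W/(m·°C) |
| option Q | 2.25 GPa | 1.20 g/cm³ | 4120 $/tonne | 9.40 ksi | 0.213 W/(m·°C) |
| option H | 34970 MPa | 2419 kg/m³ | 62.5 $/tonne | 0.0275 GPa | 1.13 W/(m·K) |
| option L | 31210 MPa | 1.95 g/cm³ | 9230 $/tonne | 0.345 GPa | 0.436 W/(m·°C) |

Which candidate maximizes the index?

option L

Screen on constraints: cost ≤ 11 $/kg; σ_y ≥ 199 MPa; k ≥ 0.326 W/(m·K). Survivors: option V, option L.
Putting every candidate on a common basis:
  option V: E = 117.0 GPa, ρ = 8858 kg/m³
  option L: E = 31.21 GPa, ρ = 1950 kg/m³
  option L: M = 1.61×10⁻³
  option V: M = 0.552×10⁻³
Option L ranks first.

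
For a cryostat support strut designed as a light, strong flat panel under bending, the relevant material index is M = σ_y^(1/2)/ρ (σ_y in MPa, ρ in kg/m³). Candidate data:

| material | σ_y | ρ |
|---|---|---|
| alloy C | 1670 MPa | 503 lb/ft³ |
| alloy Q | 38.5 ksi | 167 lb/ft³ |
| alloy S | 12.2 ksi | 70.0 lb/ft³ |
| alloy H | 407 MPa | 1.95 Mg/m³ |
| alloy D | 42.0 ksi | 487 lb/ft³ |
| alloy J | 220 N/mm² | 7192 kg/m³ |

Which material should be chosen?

In SI units:
  alloy C: σ_y = 1670 MPa, ρ = 8057 kg/m³
  alloy Q: σ_y = 265.4 MPa, ρ = 2675 kg/m³
  alloy S: σ_y = 84.12 MPa, ρ = 1121 kg/m³
  alloy H: σ_y = 407.0 MPa, ρ = 1950 kg/m³
  alloy D: σ_y = 289.6 MPa, ρ = 7801 kg/m³
  alloy J: σ_y = 220.0 MPa, ρ = 7192 kg/m³
  alloy H: M = 10.3×10⁻³
  alloy S: M = 8.18×10⁻³
  alloy Q: M = 6.09×10⁻³
  alloy C: M = 5.07×10⁻³
  alloy D: M = 2.18×10⁻³
  alloy J: M = 2.06×10⁻³
Alloy H has the largest M.

alloy H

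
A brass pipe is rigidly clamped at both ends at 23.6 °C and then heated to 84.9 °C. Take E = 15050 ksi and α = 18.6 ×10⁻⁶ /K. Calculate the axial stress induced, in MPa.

E = 15050 ksi = 103.8 GPa.
ΔT = 61.30 K. Constrained thermal stress σ = E·α·ΔT = 103.8×10³ MPa × 18.6×10⁻⁶ × 61.30 = 118 MPa (compressive).

118 MPa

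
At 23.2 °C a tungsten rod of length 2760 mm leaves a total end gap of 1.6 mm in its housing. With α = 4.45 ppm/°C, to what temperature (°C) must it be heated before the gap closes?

153 °C

α·L₀·ΔT = 1.6 mm ⇒ ΔT = 1.6 / (4.45×10⁻⁶ × 2760.0) = 130.3 K.
T = 23.2 + 130.3 = 153.5 °C.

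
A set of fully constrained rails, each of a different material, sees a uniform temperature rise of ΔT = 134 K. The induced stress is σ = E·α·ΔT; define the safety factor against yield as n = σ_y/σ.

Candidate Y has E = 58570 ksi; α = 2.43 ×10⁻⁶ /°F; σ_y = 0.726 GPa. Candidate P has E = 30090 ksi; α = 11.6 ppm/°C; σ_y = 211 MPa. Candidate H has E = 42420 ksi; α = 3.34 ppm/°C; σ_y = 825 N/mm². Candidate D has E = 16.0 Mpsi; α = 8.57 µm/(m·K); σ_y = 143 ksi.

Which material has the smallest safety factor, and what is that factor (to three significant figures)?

In consistent units (E in GPa, α in ×10⁻⁶/K, σ_y in MPa):
  candidate Y: E = 403.8, α = 4.37, σ_y = 726.0 → σ = 237 MPa, n = 3.07
  candidate P: E = 207.5, α = 11.6, σ_y = 211.0 → σ = 322 MPa, n = 0.654
  candidate H: E = 292.5, α = 3.34, σ_y = 825.0 → σ = 131 MPa, n = 6.30
  candidate D: E = 110.3, α = 8.57, σ_y = 986.0 → σ = 127 MPa, n = 7.78
Candidate P has the lowest safety factor, n = 0.654.

candidate P, n = 0.654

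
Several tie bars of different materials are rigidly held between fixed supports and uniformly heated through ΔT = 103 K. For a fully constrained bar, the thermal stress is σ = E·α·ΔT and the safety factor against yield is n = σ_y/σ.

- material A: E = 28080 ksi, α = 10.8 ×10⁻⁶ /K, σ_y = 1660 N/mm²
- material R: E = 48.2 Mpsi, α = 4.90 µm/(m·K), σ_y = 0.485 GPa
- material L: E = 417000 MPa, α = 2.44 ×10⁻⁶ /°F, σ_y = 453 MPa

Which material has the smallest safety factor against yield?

material L

Converting E to GPa, α to ×10⁻⁶/K, σ_y to MPa, then σ and n for each:
  material A: E = 193.6, α = 10.8, σ_y = 1660 → σ = 215 MPa, n = 7.71
  material R: E = 332.3, α = 4.90, σ_y = 485.0 → σ = 168 MPa, n = 2.89
  material L: E = 417.0, α = 4.39, σ_y = 453.0 → σ = 189 MPa, n = 2.40
The minimum is material L at n = 2.40.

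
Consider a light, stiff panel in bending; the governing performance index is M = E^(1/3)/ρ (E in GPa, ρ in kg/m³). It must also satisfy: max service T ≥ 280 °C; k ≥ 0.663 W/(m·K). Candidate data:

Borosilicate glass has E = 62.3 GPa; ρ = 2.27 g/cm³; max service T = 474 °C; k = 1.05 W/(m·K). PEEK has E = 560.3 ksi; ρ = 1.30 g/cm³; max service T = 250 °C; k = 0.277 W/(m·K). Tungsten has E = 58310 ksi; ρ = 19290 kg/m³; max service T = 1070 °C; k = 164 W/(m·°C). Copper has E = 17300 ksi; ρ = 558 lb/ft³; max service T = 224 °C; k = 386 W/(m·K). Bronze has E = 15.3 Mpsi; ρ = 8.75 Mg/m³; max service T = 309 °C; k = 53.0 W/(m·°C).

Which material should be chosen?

borosilicate glass

Screen on constraints: max service T ≥ 280 °C; k ≥ 0.663 W/(m·K). Survivors: borosilicate glass, tungsten, bronze.
Convert each candidate to consistent units, then evaluate M:
  borosilicate glass: E = 62.30 GPa, ρ = 2270 kg/m³
  tungsten: E = 402.0 GPa, ρ = 19290 kg/m³
  bronze: E = 105.5 GPa, ρ = 8750 kg/m³
  borosilicate glass: M = 1.75×10⁻³
  bronze: M = 0.540×10⁻³
  tungsten: M = 0.383×10⁻³
The maximum is for borosilicate glass.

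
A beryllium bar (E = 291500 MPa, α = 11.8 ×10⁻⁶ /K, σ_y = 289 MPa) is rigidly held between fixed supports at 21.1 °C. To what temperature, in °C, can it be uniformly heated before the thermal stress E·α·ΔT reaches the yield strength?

105 °C

E = 291500 MPa = 291.5 GPa.
E·α·ΔT = 289.0 MPa ⇒ ΔT = 289.0 / (291.5×10³ × 11.8×10⁻⁶) = 84.02 K.
T = 21.1 + 84.02 = 105.1 °C.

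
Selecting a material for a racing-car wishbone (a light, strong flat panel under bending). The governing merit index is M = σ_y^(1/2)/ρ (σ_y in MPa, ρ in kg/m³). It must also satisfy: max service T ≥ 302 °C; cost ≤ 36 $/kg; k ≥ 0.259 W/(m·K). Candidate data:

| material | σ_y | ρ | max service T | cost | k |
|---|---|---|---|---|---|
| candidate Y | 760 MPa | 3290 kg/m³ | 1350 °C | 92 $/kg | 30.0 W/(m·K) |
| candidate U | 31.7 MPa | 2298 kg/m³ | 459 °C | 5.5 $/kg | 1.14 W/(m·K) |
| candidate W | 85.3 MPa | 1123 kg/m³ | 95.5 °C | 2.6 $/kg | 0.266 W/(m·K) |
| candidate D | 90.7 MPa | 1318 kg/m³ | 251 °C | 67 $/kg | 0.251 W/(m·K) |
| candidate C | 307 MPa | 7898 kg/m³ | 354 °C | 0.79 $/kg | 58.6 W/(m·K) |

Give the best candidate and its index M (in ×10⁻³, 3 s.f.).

Screen on constraints: max service T ≥ 302 °C; cost ≤ 36 $/kg; k ≥ 0.259 W/(m·K). Survivors: candidate U, candidate C.
Evaluate M for each candidate:
  candidate U: M = 2.45×10⁻³
  candidate C: M = 2.22×10⁻³
Candidate U has the largest M.

candidate U, M = 2.45×10⁻³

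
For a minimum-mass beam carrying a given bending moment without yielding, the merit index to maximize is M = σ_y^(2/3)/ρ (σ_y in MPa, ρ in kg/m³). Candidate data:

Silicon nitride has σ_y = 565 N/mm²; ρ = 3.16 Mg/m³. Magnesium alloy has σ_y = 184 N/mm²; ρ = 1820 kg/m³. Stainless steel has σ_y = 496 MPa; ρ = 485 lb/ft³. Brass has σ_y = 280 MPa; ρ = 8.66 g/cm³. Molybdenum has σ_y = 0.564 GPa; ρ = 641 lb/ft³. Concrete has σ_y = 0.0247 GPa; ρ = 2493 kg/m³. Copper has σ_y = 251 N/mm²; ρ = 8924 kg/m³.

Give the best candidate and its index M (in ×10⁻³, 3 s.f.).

silicon nitride, M = 21.6×10⁻³

Putting every candidate on a common basis:
  silicon nitride: σ_y = 565.0 MPa, ρ = 3160 kg/m³
  magnesium alloy: σ_y = 184.0 MPa, ρ = 1820 kg/m³
  stainless steel: σ_y = 496.0 MPa, ρ = 7769 kg/m³
  brass: σ_y = 280.0 MPa, ρ = 8660 kg/m³
  molybdenum: σ_y = 564.0 MPa, ρ = 10270 kg/m³
  concrete: σ_y = 24.70 MPa, ρ = 2493 kg/m³
  copper: σ_y = 251.0 MPa, ρ = 8924 kg/m³
  silicon nitride: M = 21.6×10⁻³
  magnesium alloy: M = 17.8×10⁻³
  stainless steel: M = 8.07×10⁻³
  molybdenum: M = 6.65×10⁻³
  brass: M = 4.94×10⁻³
  copper: M = 4.46×10⁻³
  concrete: M = 3.40×10⁻³
The maximum is for silicon nitride.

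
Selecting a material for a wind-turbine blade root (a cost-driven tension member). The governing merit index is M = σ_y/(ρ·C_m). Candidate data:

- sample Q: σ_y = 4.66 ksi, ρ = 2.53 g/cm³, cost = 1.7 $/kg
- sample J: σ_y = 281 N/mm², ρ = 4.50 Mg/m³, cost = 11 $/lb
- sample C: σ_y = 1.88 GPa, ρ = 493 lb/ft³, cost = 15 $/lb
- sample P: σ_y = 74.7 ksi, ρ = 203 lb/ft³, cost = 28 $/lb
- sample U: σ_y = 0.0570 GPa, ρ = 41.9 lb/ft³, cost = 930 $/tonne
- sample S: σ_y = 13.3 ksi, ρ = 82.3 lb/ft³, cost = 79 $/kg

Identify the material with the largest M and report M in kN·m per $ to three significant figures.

Putting every candidate on a common basis:
  sample Q: σ_y = 32.13 MPa, ρ = 2530 kg/m³, cost = 1.700 $/kg
  sample J: σ_y = 281.0 MPa, ρ = 4500 kg/m³, cost = 24.25 $/kg
  sample C: σ_y = 1880 MPa, ρ = 7897 kg/m³, cost = 33.07 $/kg
  sample P: σ_y = 515.0 MPa, ρ = 3252 kg/m³, cost = 61.73 $/kg
  sample U: σ_y = 57.00 MPa, ρ = 671.2 kg/m³, cost = 0.9300 $/kg
  sample S: σ_y = 91.70 MPa, ρ = 1318 kg/m³, cost = 79.00 $/kg
  sample U: M = 91.3 kN·m per $
  sample Q: M = 7.47 kN·m per $
  sample C: M = 7.20 kN·m per $
  sample J: M = 2.57 kN·m per $
  sample P: M = 2.57 kN·m per $
  sample S: M = 0.880 kN·m per $
Sample U ranks first.

sample U, M = 91.3 kN·m per $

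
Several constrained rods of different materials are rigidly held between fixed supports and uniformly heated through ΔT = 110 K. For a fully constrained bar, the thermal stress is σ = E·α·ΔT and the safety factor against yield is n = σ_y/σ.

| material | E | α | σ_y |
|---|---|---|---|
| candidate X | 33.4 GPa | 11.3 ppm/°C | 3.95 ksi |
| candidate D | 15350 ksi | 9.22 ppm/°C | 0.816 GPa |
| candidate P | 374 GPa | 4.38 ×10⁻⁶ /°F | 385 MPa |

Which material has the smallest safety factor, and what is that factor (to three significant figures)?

candidate X, n = 0.656

Per material, after unit conversion:
  candidate X: E = 33.40, α = 11.3, σ_y = 27.23 → σ = 41.5 MPa, n = 0.656
  candidate D: E = 105.8, α = 9.22, σ_y = 816.0 → σ = 107 MPa, n = 7.60
  candidate P: E = 374.0, α = 7.88, σ_y = 385.0 → σ = 324 MPa, n = 1.19
Candidate X has the lowest safety factor, n = 0.656.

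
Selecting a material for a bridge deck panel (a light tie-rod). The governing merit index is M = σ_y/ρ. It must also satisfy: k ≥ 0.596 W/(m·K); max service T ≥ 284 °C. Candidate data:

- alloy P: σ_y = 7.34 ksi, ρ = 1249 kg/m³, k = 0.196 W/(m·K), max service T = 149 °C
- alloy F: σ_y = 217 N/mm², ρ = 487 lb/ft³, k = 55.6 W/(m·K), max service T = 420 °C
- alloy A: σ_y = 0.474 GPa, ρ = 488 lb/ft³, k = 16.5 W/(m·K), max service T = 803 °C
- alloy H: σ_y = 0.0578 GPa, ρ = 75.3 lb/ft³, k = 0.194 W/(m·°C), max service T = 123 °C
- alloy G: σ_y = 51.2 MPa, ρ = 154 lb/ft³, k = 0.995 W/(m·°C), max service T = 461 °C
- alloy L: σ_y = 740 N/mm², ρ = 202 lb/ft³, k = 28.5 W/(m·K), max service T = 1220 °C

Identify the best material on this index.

alloy L

Screen on constraints: k ≥ 0.596 W/(m·K); max service T ≥ 284 °C. Survivors: alloy F, alloy A, alloy G, alloy L.
In SI units:
  alloy F: σ_y = 217.0 MPa, ρ = 7801 kg/m³
  alloy A: σ_y = 474.0 MPa, ρ = 7817 kg/m³
  alloy G: σ_y = 51.20 MPa, ρ = 2467 kg/m³
  alloy L: σ_y = 740.0 MPa, ρ = 3236 kg/m³
  alloy L: M = 229 kN·m/kg
  alloy A: M = 60.6 kN·m/kg
  alloy F: M = 27.8 kN·m/kg
  alloy G: M = 20.8 kN·m/kg
The maximum is for alloy L.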